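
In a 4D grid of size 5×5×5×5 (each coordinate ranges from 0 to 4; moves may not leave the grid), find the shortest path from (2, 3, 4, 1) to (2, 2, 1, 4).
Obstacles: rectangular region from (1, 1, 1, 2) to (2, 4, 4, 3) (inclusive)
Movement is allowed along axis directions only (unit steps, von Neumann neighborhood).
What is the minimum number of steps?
9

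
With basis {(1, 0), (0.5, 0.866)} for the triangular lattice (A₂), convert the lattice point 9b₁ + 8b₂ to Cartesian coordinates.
(13, 6.928)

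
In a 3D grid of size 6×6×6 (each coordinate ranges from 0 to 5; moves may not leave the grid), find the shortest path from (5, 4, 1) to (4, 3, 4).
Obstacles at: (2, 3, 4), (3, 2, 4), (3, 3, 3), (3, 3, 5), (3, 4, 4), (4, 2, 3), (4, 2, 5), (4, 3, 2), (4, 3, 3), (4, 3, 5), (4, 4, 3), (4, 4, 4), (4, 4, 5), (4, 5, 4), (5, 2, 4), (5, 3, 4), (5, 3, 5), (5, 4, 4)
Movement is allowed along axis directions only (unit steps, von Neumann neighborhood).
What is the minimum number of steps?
9
(one shortest path: (5, 4, 1) → (4, 4, 1) → (4, 3, 1) → (4, 2, 1) → (4, 1, 1) → (4, 1, 2) → (4, 1, 3) → (4, 1, 4) → (4, 2, 4) → (4, 3, 4))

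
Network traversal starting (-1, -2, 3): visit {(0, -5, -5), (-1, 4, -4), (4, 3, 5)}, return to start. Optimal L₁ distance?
50
(one optimal route: (-1, -2, 3) → (0, -5, -5) → (-1, 4, -4) → (4, 3, 5) → (-1, -2, 3))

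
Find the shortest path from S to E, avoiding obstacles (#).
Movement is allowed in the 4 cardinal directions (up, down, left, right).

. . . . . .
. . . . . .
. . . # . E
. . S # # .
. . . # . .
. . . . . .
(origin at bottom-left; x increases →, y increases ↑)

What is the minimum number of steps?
6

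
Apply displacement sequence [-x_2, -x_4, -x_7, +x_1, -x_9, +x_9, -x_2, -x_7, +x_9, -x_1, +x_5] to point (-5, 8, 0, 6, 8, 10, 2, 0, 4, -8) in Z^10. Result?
(-5, 6, 0, 5, 9, 10, 0, 0, 5, -8)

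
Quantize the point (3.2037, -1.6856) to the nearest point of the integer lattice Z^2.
(3, -2)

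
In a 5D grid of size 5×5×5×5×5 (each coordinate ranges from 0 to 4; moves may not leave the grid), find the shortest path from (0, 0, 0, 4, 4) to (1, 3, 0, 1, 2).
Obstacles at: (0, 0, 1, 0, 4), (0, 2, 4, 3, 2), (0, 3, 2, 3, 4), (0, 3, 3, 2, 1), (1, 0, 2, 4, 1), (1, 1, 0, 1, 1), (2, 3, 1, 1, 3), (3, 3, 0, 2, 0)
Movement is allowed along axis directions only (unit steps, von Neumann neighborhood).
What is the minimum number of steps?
9
(one shortest path: (0, 0, 0, 4, 4) → (1, 0, 0, 4, 4) → (1, 1, 0, 4, 4) → (1, 2, 0, 4, 4) → (1, 3, 0, 4, 4) → (1, 3, 0, 3, 4) → (1, 3, 0, 2, 4) → (1, 3, 0, 1, 4) → (1, 3, 0, 1, 3) → (1, 3, 0, 1, 2))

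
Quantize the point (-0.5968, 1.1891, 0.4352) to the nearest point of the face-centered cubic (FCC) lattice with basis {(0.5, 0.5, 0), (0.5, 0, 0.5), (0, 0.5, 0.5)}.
(-0.5, 1, 0.5)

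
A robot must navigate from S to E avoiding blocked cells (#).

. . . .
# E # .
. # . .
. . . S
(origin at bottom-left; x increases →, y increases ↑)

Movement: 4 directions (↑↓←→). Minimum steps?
6
(one shortest path: (3, 0) → (3, 1) → (3, 2) → (3, 3) → (2, 3) → (1, 3) → (1, 2))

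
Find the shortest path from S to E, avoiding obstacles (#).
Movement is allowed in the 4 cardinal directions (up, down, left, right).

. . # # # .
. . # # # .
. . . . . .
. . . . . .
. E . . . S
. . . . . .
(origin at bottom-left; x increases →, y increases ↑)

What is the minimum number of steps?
4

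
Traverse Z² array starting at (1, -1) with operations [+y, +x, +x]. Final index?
(3, 0)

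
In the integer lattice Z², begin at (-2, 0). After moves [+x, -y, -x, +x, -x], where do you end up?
(-2, -1)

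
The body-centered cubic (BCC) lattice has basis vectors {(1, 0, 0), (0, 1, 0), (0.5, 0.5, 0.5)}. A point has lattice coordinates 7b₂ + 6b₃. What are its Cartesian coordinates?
(3, 10, 3)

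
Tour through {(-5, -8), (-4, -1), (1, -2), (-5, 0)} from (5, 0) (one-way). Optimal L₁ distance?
22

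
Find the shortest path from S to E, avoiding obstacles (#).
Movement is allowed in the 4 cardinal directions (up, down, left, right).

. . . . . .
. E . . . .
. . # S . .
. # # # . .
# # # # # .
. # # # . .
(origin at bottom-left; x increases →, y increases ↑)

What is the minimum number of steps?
3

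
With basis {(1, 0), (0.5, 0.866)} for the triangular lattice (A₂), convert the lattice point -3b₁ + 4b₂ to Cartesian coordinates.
(-1, 3.464)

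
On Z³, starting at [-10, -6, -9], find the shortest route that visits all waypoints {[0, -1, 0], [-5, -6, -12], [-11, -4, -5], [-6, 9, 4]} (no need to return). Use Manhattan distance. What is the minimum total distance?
62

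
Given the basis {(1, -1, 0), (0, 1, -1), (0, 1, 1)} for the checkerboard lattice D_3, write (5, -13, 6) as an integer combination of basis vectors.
5b₁ - 7b₂ - b₃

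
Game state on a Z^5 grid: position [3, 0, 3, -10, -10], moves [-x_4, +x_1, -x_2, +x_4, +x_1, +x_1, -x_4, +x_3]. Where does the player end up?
(6, -1, 4, -11, -10)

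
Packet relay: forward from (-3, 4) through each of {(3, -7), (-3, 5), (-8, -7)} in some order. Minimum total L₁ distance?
29
(one optimal route: (-3, 4) → (-3, 5) → (-8, -7) → (3, -7))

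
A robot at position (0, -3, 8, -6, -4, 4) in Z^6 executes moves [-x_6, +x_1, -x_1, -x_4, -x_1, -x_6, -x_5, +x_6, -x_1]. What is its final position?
(-2, -3, 8, -7, -5, 3)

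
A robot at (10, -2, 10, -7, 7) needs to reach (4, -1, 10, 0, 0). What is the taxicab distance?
21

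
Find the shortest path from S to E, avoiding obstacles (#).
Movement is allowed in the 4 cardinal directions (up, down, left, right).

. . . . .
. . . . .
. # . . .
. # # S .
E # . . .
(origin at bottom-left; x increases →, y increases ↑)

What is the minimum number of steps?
8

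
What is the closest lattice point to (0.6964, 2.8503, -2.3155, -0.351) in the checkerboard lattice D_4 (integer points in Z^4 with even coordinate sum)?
(1, 3, -2, 0)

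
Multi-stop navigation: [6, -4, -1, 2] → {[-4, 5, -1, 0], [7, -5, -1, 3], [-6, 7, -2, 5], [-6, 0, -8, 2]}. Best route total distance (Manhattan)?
53
(one optimal route: (6, -4, -1, 2) → (7, -5, -1, 3) → (-4, 5, -1, 0) → (-6, 7, -2, 5) → (-6, 0, -8, 2))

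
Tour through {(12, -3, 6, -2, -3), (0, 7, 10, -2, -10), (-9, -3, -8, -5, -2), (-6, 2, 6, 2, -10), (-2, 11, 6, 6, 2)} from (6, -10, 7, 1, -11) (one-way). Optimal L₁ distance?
150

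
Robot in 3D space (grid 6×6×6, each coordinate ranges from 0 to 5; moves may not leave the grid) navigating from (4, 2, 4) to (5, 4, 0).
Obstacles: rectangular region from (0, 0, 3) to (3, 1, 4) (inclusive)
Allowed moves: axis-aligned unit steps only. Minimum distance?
7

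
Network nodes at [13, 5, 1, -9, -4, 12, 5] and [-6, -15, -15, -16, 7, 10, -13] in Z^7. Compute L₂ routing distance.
38.923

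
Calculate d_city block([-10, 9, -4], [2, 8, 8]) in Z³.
25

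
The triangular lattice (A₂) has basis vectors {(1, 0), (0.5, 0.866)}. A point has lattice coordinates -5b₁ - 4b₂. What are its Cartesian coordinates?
(-7, -3.464)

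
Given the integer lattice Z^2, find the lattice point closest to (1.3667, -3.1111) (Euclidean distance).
(1, -3)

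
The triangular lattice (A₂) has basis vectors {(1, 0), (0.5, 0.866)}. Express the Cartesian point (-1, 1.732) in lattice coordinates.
-2b₁ + 2b₂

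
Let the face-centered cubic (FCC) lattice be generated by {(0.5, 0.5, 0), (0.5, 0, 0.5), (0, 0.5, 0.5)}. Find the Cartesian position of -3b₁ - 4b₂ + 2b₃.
(-3.5, -0.5, -1)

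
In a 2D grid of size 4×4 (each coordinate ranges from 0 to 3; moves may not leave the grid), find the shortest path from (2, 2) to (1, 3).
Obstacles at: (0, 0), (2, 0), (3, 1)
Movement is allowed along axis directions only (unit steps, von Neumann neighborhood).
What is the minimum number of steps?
2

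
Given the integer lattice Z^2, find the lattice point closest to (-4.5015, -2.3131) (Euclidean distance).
(-5, -2)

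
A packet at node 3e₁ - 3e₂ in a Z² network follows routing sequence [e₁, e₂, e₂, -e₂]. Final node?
(4, -2)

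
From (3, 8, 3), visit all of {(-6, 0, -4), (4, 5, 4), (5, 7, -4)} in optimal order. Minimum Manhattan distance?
34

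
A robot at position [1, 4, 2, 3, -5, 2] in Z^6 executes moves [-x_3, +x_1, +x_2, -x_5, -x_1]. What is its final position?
(1, 5, 1, 3, -6, 2)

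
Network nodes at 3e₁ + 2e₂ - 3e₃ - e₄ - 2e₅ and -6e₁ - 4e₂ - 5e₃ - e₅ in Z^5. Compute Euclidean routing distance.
11.0905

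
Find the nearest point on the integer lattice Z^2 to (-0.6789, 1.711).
(-1, 2)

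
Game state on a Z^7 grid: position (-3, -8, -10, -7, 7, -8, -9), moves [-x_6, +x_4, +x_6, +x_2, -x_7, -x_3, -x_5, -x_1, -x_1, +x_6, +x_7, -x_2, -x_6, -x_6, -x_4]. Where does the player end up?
(-5, -8, -11, -7, 6, -9, -9)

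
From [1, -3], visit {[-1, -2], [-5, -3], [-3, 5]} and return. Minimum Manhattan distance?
28
(one optimal route: (1, -3) → (-1, -2) → (-3, 5) → (-5, -3) → (1, -3))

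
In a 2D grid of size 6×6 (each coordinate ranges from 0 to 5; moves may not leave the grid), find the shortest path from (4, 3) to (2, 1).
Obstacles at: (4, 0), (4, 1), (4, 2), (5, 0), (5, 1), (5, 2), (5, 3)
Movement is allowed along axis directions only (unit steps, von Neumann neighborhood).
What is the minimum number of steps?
4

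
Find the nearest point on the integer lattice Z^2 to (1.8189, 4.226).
(2, 4)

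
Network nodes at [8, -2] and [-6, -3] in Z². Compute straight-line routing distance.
14.0357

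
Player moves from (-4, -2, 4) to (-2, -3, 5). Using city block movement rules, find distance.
4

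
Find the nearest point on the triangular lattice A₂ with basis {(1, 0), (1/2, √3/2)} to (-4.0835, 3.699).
(-4, 3.464)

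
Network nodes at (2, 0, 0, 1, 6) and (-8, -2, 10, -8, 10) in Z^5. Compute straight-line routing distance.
17.3494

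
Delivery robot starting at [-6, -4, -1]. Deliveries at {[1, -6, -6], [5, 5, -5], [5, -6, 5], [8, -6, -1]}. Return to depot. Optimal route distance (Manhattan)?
76
(one optimal route: (-6, -4, -1) → (1, -6, -6) → (5, 5, -5) → (5, -6, 5) → (8, -6, -1) → (-6, -4, -1))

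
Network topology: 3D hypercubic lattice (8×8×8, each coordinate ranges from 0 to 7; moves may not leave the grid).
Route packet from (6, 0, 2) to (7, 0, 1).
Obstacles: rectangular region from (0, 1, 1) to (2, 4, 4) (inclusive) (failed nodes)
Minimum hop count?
2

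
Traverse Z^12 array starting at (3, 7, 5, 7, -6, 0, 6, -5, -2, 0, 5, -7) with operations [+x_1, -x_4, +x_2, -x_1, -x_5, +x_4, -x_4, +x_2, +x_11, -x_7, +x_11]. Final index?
(3, 9, 5, 6, -7, 0, 5, -5, -2, 0, 7, -7)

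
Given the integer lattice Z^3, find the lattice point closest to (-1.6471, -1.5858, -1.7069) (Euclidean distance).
(-2, -2, -2)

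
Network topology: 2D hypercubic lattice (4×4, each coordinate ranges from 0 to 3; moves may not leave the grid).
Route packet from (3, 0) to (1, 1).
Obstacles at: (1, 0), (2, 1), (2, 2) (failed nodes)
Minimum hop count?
7
(one shortest path: (3, 0) → (3, 1) → (3, 2) → (3, 3) → (2, 3) → (1, 3) → (1, 2) → (1, 1))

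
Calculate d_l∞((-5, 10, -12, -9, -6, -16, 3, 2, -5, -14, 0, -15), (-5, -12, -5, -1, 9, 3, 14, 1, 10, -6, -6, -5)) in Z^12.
22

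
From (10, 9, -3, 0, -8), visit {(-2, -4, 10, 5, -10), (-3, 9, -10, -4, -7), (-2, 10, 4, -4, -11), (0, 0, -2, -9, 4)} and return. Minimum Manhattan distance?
162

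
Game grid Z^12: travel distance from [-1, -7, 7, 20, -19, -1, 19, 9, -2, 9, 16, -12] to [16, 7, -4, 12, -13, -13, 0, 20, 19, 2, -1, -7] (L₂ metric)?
46.2169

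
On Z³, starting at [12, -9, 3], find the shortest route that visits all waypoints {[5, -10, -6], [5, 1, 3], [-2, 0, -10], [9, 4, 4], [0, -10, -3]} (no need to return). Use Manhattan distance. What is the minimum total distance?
72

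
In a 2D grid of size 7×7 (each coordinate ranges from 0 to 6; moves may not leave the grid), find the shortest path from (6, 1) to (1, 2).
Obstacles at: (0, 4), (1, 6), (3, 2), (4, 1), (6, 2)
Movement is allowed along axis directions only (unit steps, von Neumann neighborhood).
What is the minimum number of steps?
8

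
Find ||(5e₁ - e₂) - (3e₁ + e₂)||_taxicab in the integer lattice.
4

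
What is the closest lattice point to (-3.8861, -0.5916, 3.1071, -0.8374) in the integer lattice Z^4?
(-4, -1, 3, -1)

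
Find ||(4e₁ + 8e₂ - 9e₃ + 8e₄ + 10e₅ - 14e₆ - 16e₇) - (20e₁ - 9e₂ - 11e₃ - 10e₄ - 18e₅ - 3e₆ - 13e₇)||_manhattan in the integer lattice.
95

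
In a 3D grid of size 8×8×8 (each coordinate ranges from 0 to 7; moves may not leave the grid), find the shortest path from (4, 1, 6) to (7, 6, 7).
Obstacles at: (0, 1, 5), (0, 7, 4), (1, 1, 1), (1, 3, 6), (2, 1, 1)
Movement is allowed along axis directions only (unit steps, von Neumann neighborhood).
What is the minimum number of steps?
9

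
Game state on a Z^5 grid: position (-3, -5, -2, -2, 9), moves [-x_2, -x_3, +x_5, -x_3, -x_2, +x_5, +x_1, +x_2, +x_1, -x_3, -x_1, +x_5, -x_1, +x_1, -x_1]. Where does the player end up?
(-3, -6, -5, -2, 12)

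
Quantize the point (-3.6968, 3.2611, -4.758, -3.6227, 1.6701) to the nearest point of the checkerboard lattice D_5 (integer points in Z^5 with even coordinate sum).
(-4, 3, -5, -4, 2)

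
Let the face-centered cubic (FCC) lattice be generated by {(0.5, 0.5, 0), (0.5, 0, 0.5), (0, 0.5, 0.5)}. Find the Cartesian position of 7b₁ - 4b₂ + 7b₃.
(1.5, 7, 1.5)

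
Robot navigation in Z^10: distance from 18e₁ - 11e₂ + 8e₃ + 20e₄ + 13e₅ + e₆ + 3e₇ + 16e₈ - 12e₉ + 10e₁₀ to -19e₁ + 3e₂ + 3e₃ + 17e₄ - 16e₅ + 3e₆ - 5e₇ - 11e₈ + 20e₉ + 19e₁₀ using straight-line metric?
65.8939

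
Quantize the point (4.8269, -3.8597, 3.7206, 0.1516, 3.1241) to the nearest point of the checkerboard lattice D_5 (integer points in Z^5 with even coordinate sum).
(5, -4, 4, 0, 3)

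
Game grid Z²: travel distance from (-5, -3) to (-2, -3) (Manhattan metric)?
3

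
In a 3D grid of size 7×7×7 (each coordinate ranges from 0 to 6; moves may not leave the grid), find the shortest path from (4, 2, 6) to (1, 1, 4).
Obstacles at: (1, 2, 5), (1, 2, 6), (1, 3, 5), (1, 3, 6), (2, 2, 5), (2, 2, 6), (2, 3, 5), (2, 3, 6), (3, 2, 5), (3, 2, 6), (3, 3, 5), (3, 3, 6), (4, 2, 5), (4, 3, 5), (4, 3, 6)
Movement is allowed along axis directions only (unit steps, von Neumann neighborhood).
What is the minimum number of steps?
6
(one shortest path: (4, 2, 6) → (4, 1, 6) → (3, 1, 6) → (2, 1, 6) → (1, 1, 6) → (1, 1, 5) → (1, 1, 4))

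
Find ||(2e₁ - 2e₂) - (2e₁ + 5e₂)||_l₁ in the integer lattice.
7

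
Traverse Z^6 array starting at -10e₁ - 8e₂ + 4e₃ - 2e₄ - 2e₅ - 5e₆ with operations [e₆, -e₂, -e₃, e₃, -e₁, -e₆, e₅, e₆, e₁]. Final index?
(-10, -9, 4, -2, -1, -4)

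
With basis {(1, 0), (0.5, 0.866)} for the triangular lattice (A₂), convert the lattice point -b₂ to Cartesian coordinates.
(-0.5, -0.866)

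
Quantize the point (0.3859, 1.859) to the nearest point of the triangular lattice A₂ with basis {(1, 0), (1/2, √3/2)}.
(0, 1.732)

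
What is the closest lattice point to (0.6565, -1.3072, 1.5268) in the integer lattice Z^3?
(1, -1, 2)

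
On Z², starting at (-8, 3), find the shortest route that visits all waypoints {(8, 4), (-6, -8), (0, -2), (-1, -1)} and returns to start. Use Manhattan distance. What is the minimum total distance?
58
(one optimal route: (-8, 3) → (8, 4) → (0, -2) → (-1, -1) → (-6, -8) → (-8, 3))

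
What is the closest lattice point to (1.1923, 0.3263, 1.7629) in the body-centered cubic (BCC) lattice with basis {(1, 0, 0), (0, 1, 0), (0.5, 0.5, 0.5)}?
(1.5, 0.5, 1.5)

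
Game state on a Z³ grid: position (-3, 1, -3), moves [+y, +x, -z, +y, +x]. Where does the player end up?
(-1, 3, -4)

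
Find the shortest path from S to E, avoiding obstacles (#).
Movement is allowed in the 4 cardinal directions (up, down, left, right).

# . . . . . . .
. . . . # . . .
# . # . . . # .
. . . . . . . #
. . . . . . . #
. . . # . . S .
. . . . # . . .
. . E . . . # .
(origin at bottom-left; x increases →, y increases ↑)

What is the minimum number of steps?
6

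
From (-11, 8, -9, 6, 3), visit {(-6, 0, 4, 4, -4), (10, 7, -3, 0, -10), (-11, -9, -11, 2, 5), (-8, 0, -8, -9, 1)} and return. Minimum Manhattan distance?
174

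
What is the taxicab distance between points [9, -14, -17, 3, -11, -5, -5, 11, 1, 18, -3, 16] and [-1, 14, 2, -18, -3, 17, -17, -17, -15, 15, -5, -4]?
189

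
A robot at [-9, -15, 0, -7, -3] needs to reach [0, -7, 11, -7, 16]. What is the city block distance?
47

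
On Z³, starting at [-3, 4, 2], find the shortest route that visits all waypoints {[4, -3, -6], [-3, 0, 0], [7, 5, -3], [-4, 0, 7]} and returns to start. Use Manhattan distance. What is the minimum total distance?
64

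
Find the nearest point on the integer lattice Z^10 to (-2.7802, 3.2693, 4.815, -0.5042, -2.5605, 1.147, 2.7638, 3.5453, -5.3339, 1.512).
(-3, 3, 5, -1, -3, 1, 3, 4, -5, 2)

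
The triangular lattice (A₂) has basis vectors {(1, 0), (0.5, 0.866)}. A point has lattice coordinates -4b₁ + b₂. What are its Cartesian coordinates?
(-3.5, 0.866)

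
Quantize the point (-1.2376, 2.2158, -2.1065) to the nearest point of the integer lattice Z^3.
(-1, 2, -2)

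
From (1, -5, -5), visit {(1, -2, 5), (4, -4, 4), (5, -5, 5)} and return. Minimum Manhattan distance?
36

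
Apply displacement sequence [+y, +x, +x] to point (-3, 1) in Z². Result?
(-1, 2)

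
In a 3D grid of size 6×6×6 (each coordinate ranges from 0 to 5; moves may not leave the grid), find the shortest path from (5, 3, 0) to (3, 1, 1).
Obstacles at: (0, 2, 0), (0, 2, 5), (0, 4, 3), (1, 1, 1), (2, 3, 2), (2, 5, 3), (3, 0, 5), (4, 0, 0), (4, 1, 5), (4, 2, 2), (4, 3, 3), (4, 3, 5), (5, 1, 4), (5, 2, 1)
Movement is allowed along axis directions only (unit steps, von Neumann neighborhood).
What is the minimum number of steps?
5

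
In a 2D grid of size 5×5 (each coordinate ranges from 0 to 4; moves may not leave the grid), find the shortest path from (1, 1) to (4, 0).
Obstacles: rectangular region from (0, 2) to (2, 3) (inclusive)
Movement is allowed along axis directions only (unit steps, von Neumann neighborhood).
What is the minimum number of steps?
4
(one shortest path: (1, 1) → (2, 1) → (3, 1) → (4, 1) → (4, 0))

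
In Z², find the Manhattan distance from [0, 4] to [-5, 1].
8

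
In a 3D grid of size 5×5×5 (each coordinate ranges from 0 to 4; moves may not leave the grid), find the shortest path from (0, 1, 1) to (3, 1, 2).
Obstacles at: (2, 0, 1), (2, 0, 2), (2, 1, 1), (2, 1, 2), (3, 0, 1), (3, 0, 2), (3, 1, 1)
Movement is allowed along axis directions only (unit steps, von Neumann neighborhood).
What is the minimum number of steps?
6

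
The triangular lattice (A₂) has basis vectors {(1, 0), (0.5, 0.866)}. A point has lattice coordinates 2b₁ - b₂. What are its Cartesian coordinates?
(1.5, -0.866)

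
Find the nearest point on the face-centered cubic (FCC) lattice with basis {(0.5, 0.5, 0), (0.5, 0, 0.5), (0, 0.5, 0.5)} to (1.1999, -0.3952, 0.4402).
(1, -0.5, 0.5)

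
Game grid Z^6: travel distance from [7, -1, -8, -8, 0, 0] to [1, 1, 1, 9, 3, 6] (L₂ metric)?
21.3307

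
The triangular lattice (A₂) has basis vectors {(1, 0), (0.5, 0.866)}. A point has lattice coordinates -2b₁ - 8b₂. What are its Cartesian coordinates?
(-6, -6.928)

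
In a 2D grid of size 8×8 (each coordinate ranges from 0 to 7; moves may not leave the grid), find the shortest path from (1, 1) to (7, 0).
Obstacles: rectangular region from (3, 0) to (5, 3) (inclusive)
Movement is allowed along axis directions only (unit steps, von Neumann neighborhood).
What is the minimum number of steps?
13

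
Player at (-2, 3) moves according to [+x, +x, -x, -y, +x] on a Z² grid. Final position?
(0, 2)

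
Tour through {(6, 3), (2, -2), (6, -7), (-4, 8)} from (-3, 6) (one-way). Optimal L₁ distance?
36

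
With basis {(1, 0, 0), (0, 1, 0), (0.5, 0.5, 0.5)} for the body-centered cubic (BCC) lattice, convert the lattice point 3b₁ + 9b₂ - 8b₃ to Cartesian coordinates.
(-1, 5, -4)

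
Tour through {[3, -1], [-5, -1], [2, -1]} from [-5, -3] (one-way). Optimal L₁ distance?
10
(one optimal route: (-5, -3) → (-5, -1) → (2, -1) → (3, -1))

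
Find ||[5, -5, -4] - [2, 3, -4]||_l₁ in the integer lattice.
11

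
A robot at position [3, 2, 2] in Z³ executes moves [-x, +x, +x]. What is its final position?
(4, 2, 2)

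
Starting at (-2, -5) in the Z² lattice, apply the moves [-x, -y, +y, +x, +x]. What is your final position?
(-1, -5)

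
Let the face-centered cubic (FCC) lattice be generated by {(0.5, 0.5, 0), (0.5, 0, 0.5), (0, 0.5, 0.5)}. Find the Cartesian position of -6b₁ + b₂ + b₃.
(-2.5, -2.5, 1)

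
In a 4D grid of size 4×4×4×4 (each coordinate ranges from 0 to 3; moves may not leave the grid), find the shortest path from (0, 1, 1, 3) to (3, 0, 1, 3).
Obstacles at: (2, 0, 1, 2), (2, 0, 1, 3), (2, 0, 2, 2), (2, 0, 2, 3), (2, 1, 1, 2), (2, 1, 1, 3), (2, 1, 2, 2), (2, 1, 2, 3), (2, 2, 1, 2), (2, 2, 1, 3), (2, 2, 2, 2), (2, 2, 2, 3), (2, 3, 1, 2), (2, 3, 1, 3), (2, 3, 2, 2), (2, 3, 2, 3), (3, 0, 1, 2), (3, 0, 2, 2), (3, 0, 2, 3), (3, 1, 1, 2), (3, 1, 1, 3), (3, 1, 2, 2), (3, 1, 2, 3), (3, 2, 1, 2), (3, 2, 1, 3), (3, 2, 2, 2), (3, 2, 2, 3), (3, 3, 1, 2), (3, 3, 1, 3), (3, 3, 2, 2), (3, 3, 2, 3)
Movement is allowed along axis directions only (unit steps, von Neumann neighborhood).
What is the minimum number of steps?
6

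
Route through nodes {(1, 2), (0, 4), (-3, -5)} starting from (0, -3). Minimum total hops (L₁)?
19
(one optimal route: (0, -3) → (-3, -5) → (1, 2) → (0, 4))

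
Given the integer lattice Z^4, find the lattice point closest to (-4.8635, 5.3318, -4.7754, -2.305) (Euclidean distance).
(-5, 5, -5, -2)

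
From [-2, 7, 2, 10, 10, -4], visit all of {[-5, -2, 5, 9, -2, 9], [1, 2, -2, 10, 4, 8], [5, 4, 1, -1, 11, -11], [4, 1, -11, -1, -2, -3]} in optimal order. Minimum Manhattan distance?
133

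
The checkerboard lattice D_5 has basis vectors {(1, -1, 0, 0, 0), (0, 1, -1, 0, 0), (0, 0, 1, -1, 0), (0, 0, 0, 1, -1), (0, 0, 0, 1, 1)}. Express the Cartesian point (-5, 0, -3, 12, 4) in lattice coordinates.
-5b₁ - 5b₂ - 8b₃ + 4b₅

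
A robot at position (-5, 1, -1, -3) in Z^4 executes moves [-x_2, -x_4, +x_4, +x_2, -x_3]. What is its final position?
(-5, 1, -2, -3)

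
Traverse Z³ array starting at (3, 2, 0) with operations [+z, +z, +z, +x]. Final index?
(4, 2, 3)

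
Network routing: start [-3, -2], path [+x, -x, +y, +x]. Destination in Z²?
(-2, -1)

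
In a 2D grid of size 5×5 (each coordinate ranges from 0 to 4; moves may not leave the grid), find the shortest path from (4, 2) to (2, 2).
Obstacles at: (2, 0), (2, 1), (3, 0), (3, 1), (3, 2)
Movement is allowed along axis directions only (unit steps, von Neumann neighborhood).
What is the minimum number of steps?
4
(one shortest path: (4, 2) → (4, 3) → (3, 3) → (2, 3) → (2, 2))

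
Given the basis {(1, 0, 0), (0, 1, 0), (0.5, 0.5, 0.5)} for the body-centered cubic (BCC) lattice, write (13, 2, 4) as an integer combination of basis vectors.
9b₁ - 2b₂ + 8b₃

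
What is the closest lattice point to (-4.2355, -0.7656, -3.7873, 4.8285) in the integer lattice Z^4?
(-4, -1, -4, 5)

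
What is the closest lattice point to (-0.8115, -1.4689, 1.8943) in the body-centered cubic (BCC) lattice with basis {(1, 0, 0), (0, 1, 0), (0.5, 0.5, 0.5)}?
(-0.5, -1.5, 1.5)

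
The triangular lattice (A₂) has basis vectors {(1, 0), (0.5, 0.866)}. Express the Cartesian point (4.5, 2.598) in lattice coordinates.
3b₁ + 3b₂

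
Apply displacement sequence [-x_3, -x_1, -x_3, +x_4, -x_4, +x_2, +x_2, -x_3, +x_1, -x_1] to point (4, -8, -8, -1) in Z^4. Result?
(3, -6, -11, -1)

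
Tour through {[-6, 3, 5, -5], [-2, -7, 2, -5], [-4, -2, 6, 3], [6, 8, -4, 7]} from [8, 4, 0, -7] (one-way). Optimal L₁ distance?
91
(one optimal route: (8, 4, 0, -7) → (6, 8, -4, 7) → (-4, -2, 6, 3) → (-6, 3, 5, -5) → (-2, -7, 2, -5))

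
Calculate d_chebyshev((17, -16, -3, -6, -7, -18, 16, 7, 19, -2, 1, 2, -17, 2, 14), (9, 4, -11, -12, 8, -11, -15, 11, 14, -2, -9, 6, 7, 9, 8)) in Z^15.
31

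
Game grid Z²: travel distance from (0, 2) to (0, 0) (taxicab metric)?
2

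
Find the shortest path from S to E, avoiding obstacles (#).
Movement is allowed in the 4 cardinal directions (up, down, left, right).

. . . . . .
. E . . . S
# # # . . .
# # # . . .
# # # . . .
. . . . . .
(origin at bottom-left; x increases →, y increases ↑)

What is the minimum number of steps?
4
(one shortest path: (5, 4) → (4, 4) → (3, 4) → (2, 4) → (1, 4))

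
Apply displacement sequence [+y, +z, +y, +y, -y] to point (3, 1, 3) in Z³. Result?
(3, 3, 4)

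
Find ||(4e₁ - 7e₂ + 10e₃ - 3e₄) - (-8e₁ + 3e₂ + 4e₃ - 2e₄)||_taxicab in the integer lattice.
29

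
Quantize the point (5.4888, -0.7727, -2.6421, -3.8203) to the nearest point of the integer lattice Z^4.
(5, -1, -3, -4)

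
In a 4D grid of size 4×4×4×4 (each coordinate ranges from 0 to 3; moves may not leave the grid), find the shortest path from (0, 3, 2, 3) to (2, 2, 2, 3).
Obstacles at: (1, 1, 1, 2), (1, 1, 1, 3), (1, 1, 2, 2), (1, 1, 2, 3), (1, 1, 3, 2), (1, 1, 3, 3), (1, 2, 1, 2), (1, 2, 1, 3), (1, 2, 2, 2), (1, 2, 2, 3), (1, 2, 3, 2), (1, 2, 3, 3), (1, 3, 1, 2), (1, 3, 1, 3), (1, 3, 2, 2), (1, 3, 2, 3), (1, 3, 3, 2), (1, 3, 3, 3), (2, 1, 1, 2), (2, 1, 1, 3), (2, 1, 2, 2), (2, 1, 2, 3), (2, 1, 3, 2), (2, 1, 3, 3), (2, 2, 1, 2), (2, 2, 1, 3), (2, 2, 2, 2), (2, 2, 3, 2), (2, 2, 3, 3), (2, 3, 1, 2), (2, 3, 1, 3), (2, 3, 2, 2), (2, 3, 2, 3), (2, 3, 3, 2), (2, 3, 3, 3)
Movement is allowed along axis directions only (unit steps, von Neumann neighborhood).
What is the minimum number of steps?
9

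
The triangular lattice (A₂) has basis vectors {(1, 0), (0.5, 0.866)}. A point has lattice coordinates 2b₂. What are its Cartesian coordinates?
(1, 1.732)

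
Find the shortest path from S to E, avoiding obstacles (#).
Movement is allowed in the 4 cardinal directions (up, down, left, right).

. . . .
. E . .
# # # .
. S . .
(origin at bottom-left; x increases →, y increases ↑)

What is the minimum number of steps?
6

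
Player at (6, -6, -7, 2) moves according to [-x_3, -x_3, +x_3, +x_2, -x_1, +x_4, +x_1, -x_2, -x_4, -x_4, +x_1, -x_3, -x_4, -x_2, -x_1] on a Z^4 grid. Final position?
(6, -7, -9, 0)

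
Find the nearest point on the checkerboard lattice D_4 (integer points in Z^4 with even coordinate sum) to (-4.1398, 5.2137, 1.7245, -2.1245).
(-4, 5, 1, -2)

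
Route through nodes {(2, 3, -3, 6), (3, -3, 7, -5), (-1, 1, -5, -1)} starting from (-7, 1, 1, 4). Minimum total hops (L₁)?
55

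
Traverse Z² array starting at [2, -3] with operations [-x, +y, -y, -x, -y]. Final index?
(0, -4)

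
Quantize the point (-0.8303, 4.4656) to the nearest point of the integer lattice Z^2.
(-1, 4)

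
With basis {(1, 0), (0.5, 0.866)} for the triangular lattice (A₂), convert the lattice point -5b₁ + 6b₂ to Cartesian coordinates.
(-2, 5.196)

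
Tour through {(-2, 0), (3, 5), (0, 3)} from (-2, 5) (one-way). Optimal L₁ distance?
15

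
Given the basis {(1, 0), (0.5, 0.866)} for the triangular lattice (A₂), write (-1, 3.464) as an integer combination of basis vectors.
-3b₁ + 4b₂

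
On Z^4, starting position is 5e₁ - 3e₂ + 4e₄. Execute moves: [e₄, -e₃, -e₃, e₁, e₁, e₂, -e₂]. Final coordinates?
(7, -3, -2, 5)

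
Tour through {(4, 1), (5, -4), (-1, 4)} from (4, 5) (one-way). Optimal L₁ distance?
20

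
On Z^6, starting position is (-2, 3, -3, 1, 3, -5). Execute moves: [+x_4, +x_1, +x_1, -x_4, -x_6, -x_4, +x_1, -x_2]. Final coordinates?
(1, 2, -3, 0, 3, -6)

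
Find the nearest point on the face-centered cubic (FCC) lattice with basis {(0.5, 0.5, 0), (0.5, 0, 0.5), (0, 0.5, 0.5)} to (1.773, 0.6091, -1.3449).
(2, 0.5, -1.5)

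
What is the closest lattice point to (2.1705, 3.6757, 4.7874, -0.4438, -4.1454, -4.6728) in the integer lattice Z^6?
(2, 4, 5, 0, -4, -5)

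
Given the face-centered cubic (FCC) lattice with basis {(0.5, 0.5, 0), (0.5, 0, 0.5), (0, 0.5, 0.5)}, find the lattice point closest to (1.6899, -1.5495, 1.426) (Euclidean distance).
(2, -1.5, 1.5)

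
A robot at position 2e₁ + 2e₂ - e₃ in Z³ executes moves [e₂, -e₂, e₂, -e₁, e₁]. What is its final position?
(2, 3, -1)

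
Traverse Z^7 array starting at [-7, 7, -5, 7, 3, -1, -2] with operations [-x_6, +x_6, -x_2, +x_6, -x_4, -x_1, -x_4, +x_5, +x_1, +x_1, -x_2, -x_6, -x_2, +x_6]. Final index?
(-6, 4, -5, 5, 4, 0, -2)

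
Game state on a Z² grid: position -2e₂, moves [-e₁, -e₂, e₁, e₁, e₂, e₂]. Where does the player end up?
(1, -1)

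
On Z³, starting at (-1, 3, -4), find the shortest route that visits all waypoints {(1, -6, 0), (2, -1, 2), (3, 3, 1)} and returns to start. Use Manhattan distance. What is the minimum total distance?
38
(one optimal route: (-1, 3, -4) → (1, -6, 0) → (2, -1, 2) → (3, 3, 1) → (-1, 3, -4))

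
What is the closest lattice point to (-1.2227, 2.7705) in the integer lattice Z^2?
(-1, 3)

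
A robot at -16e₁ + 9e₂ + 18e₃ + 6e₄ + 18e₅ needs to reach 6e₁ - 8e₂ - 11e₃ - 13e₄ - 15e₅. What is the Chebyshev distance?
33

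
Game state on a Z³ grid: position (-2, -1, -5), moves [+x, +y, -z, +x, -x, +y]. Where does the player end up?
(-1, 1, -6)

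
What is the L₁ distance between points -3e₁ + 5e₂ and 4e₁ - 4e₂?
16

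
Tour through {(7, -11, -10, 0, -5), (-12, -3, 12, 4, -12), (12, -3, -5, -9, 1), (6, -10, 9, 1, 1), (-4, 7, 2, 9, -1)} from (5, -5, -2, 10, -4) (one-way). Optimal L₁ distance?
178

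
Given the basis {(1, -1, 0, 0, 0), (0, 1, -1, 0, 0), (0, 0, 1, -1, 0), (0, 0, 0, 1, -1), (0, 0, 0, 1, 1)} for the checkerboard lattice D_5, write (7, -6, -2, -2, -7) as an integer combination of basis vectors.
7b₁ + b₂ - b₃ + 2b₄ - 5b₅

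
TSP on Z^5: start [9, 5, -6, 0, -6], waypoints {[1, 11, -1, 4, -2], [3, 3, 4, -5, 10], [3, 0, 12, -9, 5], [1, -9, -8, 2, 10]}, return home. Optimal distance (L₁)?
168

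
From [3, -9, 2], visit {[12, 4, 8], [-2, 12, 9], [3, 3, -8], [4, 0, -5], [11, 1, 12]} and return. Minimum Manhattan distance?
114
(one optimal route: (3, -9, 2) → (4, 0, -5) → (3, 3, -8) → (-2, 12, 9) → (12, 4, 8) → (11, 1, 12) → (3, -9, 2))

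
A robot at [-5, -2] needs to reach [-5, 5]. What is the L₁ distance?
7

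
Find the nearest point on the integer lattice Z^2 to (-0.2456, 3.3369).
(0, 3)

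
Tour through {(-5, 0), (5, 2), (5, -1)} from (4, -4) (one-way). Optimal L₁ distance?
19
(one optimal route: (4, -4) → (5, -1) → (5, 2) → (-5, 0))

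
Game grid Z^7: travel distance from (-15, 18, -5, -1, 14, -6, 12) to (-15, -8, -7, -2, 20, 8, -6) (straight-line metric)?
35.171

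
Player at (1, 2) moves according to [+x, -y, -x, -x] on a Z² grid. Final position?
(0, 1)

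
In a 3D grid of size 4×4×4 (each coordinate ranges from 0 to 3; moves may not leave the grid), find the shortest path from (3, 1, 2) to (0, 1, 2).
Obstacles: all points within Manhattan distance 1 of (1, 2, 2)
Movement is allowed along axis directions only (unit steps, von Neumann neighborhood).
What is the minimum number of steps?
5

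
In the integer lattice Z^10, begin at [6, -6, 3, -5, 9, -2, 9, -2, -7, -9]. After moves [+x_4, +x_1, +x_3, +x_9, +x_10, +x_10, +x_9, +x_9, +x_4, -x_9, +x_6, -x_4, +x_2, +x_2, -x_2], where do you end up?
(7, -5, 4, -4, 9, -1, 9, -2, -5, -7)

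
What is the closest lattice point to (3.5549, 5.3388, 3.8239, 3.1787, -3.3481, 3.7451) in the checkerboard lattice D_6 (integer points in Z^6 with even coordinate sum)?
(3, 5, 4, 3, -3, 4)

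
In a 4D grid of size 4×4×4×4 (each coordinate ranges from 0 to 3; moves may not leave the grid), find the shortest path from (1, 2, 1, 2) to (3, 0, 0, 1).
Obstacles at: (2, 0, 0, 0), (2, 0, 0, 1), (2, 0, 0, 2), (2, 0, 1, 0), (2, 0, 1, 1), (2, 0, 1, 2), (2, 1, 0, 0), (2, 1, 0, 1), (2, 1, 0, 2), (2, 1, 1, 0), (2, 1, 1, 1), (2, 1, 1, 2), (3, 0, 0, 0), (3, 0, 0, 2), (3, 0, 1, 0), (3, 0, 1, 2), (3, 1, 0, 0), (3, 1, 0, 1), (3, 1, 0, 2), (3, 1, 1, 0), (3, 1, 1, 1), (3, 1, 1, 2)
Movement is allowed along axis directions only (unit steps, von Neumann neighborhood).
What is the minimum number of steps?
8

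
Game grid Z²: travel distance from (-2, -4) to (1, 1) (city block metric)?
8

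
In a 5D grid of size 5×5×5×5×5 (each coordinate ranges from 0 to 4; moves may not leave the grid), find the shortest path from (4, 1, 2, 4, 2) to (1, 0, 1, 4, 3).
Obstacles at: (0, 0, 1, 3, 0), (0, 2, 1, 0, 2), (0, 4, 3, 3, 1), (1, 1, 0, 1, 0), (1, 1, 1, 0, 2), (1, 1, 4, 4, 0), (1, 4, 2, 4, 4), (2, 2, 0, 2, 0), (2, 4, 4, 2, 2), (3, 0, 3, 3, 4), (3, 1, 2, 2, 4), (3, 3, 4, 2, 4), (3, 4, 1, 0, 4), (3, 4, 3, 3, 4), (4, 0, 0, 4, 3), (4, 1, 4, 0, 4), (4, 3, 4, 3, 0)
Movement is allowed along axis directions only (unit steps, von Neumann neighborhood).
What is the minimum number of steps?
6
(one shortest path: (4, 1, 2, 4, 2) → (3, 1, 2, 4, 2) → (2, 1, 2, 4, 2) → (1, 1, 2, 4, 2) → (1, 0, 2, 4, 2) → (1, 0, 1, 4, 2) → (1, 0, 1, 4, 3))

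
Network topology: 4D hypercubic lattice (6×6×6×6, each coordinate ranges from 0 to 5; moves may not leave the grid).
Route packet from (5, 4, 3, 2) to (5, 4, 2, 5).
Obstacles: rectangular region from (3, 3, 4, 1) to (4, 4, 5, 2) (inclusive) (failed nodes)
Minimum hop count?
4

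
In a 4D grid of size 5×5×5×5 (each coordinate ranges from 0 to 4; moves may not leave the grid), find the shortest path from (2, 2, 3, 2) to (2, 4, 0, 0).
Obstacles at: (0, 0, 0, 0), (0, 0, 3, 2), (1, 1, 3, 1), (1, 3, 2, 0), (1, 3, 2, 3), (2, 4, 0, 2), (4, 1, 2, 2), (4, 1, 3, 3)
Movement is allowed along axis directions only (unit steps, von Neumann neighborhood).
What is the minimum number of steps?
7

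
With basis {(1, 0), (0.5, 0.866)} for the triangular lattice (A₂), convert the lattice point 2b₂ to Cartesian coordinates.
(1, 1.732)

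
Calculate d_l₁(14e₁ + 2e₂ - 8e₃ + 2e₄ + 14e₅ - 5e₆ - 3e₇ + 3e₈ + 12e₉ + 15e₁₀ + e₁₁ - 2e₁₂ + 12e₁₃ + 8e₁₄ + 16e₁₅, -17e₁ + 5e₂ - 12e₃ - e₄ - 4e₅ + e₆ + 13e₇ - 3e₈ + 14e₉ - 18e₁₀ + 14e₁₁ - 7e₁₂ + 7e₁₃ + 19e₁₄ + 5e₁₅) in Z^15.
167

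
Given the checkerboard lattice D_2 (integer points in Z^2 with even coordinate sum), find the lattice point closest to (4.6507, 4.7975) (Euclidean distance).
(5, 5)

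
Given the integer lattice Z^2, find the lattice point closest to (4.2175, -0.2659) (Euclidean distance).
(4, 0)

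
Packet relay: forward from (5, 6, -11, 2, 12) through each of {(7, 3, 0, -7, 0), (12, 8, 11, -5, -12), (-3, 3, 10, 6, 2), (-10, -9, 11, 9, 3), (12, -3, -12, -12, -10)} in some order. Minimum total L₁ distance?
188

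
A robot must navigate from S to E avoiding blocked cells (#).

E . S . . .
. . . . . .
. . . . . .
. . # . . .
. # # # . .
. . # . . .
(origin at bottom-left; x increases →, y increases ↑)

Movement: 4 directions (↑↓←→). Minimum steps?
2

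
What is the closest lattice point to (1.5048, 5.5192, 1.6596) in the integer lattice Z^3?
(2, 6, 2)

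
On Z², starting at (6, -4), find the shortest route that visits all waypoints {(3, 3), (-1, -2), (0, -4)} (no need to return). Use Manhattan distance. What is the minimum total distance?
18
(one optimal route: (6, -4) → (0, -4) → (-1, -2) → (3, 3))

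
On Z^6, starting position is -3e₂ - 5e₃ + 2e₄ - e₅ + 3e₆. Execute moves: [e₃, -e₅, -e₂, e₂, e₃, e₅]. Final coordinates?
(0, -3, -3, 2, -1, 3)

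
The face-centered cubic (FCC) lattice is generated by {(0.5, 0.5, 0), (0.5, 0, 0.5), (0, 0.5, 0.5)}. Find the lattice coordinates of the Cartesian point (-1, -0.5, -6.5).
5b₁ - 7b₂ - 6b₃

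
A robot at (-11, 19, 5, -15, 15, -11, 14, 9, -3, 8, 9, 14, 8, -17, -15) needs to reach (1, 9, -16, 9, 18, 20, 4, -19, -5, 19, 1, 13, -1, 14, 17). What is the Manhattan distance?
233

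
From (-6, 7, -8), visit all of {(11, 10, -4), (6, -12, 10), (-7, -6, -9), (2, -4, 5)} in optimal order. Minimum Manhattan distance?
98
(one optimal route: (-6, 7, -8) → (-7, -6, -9) → (2, -4, 5) → (6, -12, 10) → (11, 10, -4))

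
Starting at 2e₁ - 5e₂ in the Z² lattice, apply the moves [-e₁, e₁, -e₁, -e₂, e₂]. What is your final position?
(1, -5)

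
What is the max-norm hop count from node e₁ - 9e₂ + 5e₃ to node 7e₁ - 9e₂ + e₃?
6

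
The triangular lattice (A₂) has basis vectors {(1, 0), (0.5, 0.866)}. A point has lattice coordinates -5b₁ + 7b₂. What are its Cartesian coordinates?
(-1.5, 6.062)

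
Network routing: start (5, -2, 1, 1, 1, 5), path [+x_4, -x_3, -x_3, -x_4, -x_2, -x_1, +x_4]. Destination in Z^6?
(4, -3, -1, 2, 1, 5)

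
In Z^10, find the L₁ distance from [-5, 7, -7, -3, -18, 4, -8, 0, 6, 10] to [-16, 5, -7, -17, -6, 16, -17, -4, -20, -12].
112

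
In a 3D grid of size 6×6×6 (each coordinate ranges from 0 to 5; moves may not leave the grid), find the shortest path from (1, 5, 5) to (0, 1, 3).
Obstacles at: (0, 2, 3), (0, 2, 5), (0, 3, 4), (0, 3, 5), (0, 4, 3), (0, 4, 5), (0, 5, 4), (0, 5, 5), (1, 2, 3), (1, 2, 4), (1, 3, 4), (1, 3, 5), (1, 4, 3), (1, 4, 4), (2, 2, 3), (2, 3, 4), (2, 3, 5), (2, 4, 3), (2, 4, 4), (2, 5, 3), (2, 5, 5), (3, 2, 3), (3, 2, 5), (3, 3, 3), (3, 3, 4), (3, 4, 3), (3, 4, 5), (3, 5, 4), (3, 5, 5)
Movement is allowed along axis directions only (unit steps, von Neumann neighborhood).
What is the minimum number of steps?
9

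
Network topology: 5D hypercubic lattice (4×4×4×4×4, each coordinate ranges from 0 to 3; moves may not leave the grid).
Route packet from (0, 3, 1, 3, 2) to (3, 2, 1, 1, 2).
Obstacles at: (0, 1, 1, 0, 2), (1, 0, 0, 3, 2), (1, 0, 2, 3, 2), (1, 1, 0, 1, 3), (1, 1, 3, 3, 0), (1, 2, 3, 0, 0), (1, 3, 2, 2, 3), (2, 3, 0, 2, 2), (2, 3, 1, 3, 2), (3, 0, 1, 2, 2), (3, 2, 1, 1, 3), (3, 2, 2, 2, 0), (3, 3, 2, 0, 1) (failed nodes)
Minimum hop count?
6
(one shortest path: (0, 3, 1, 3, 2) → (1, 3, 1, 3, 2) → (1, 2, 1, 3, 2) → (2, 2, 1, 3, 2) → (3, 2, 1, 3, 2) → (3, 2, 1, 2, 2) → (3, 2, 1, 1, 2))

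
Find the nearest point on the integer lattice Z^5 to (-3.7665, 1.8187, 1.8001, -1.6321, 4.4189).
(-4, 2, 2, -2, 4)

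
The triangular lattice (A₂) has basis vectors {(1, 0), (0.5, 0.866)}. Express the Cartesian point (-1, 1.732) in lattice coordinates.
-2b₁ + 2b₂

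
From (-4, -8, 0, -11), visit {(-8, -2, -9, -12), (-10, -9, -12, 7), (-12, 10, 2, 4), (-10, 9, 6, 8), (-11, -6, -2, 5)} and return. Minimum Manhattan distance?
148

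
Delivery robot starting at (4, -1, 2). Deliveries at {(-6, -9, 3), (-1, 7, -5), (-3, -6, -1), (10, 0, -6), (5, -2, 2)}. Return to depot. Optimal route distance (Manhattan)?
84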